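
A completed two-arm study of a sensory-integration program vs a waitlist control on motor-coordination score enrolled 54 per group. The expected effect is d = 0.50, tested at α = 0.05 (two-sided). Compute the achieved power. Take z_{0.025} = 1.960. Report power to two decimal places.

For two equal groups, power = Φ(d·√(n/2) − z_{α/2}).
d·√(n/2) = 0.50 × √(54/2) = 0.50 × 5.196 = 2.598.
z_β = 2.598 − 1.960 = 0.638.
Power = Φ(0.638) = 0.738.

power ≈ 0.74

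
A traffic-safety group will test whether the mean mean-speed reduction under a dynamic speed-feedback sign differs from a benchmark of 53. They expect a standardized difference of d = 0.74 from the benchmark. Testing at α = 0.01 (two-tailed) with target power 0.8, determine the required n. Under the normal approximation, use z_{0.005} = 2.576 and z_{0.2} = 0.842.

For a one-sample test: n = ((z_{α/2} + z_β) / d)².
z_{α/2} + z_β = 2.576 + 0.842 = 3.418.
n = (3.418 / 0.74)² = 4.619² = 21.33.
Round up.

n = 22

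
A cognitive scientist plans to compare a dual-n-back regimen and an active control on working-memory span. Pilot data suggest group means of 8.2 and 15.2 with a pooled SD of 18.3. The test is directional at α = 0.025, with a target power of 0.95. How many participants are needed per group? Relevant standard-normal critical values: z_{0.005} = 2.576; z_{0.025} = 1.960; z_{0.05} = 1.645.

Cohen's d = |M₁ − M₂| / SD_pooled = |8.2 − 15.2| / 18.3 = 7.0 / 18.3 = 0.383.
For two independent groups with equal n: n = 2·((z_{α} + z_β) / d)².
z_{α} + z_β = 1.960 + 1.645 = 3.605.
n = 2 × (3.605 / 0.383)² = 2 × 9.413² = 2 × 88.60 = 177.2.
Round up to the next whole participant.

n = 178 per group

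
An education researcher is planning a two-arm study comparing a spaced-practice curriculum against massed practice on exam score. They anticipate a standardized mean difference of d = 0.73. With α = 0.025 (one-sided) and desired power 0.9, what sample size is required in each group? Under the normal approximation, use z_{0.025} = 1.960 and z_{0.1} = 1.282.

n = 40 per group

For two independent groups with equal n: n = 2·((z_{α} + z_β) / d)².
z_{α} + z_β = 1.960 + 1.282 = 3.242.
n = 2 × (3.242 / 0.73)² = 2 × 4.441² = 2 × 19.72 = 39.4.
Round up to the next whole participant.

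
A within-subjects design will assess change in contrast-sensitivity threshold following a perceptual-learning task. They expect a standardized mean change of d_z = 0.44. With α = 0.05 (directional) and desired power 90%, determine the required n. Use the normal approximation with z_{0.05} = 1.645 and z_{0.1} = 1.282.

For a paired (one-sample on differences) test: n = ((z_{α} + z_β) / d)².
z_{α} + z_β = 1.645 + 1.282 = 2.927.
n = (2.927 / 0.44)² = 6.652² = 44.25.
Round up.

n = 45 pairs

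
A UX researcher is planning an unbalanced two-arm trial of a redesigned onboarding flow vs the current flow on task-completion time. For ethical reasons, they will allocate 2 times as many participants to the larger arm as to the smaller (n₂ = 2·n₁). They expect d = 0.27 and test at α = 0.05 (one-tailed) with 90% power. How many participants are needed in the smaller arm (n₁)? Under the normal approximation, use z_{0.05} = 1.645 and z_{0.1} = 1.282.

n₁ = 177

With allocation ratio k = n₂/n₁ = 2, Var(x̄₁−x̄₂) = σ²(1/n₁ + 1/(k·n₁)) = σ²·(k+1)/(k·n₁).
So n₁ = (1 + 1/k)·((z_{α} + z_β)/d)² = 1.500 × (2.927/0.27)².
n₁ = 1.500 × 117.52 = 176.3.
Round up: n₁ = 177, giving n₂ = 2 × 177 = 354.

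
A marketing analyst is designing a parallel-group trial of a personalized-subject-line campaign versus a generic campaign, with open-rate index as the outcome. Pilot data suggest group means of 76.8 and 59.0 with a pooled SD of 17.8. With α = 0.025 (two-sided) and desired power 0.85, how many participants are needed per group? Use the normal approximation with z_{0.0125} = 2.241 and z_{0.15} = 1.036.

n = 22 per group

Cohen's d = |M₁ − M₂| / SD_pooled = |76.8 − 59.0| / 17.8 = 17.8 / 17.8 = 1.000.
For two independent groups with equal n: n = 2·((z_{α/2} + z_β) / d)².
z_{α/2} + z_β = 2.241 + 1.036 = 3.277.
n = 2 × (3.277 / 1.000)² = 2 × 3.277² = 2 × 10.74 = 21.5.
Round up to the next whole participant.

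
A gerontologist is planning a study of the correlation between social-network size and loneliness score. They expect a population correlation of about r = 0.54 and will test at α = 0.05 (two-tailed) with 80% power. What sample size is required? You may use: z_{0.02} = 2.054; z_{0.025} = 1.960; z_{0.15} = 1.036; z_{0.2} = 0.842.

Fisher's z: C = ½·ln((1+r)/(1−r)) = ½·ln(3.3478) = 0.6042.
n = ((z_{α/2} + z_β)/C)² + 3.
(1.960 + 0.842) / 0.6042 = 2.802 / 0.6042 = 4.638.
n = 4.638² + 3 = 21.51 + 3 = 24.5.
Round up.

n = 25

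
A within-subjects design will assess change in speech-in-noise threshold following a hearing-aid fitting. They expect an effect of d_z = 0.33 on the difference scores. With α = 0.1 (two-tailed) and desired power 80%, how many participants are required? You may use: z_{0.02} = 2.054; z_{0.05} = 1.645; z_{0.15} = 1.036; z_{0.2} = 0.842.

For a paired (one-sample on differences) test: n = ((z_{α/2} + z_β) / d)².
z_{α/2} + z_β = 1.645 + 0.842 = 2.487.
n = (2.487 / 0.33)² = 7.536² = 56.80.
Round up.

n = 57 pairs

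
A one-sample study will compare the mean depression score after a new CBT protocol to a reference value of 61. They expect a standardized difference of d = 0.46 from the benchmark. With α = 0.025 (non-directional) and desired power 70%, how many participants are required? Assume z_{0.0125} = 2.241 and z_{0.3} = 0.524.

n = 37

For a one-sample test: n = ((z_{α/2} + z_β) / d)².
z_{α/2} + z_β = 2.241 + 0.524 = 2.765.
n = (2.765 / 0.46)² = 6.011² = 36.13.
Round up.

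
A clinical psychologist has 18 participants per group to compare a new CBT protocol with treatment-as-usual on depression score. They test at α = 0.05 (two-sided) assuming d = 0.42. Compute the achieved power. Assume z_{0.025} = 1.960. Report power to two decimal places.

power ≈ 0.24

For two equal groups, power = Φ(d·√(n/2) − z_{α/2}).
d·√(n/2) = 0.42 × √(18/2) = 0.42 × 3.000 = 1.260.
z_β = 1.260 − 1.960 = -0.700.
Power = Φ(-0.700) = 0.242.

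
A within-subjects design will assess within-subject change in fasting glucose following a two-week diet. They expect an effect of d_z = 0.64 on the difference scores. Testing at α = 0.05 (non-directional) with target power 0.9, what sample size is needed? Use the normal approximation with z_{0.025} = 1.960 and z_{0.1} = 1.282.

For a paired (one-sample on differences) test: n = ((z_{α/2} + z_β) / d)².
z_{α/2} + z_β = 1.960 + 1.282 = 3.242.
n = (3.242 / 0.64)² = 5.066² = 25.66.
Round up.

n = 26 pairs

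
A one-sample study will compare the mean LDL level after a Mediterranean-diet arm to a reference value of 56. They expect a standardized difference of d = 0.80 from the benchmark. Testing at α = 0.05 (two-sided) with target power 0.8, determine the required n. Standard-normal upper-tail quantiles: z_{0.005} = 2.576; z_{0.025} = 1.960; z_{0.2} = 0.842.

n = 13

For a one-sample test: n = ((z_{α/2} + z_β) / d)².
z_{α/2} + z_β = 1.960 + 0.842 = 2.802.
n = (2.802 / 0.80)² = 3.502² = 12.27.
Round up.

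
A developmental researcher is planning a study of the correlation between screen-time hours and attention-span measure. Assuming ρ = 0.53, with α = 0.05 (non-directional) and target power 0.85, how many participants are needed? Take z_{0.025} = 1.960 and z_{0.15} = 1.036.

n = 29

Fisher's z: C = ½·ln((1+r)/(1−r)) = ½·ln(3.2553) = 0.5901.
n = ((z_{α/2} + z_β)/C)² + 3.
(1.960 + 1.036) / 0.5901 = 2.996 / 0.5901 = 5.077.
n = 5.077² + 3 = 25.78 + 3 = 28.8.
Round up.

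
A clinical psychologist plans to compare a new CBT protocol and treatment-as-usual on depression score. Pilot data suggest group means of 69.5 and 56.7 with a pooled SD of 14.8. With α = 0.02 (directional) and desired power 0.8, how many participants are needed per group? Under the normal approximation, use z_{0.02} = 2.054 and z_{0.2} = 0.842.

n = 23 per group

Cohen's d = |M₁ − M₂| / SD_pooled = |69.5 − 56.7| / 14.8 = 12.8 / 14.8 = 0.865.
For two independent groups with equal n: n = 2·((z_{α} + z_β) / d)².
z_{α} + z_β = 2.054 + 0.842 = 2.896.
n = 2 × (2.896 / 0.865)² = 2 × 3.348² = 2 × 11.21 = 22.4.
Round up to the next whole participant.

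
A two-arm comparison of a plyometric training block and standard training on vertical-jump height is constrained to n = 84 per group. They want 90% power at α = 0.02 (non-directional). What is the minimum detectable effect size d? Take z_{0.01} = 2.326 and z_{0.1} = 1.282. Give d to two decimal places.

For two independent groups of n = 84 each: d_min = (z_{α/2} + z_β)·√(2/n).
z-sum = 2.326 + 1.282 = 3.608.
d_min = 3.608 × √(2/84) = 3.608 × 0.1543 = 0.557.

d_min ≈ 0.56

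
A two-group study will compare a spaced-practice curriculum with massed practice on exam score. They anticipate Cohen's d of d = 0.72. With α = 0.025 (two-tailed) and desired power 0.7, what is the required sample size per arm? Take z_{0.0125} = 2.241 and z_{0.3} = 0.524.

For two independent groups with equal n: n = 2·((z_{α/2} + z_β) / d)².
z_{α/2} + z_β = 2.241 + 0.524 = 2.765.
n = 2 × (2.765 / 0.72)² = 2 × 3.840² = 2 × 14.75 = 29.5.
Round up to the next whole participant.

n = 30 per group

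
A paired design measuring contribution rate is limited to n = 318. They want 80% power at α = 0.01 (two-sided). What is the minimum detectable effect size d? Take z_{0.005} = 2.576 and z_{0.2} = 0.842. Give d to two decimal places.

For a single sample (or paired design) of n = 318: d_min = (z_{α/2} + z_β)/√n.
z-sum = 2.576 + 0.842 = 3.418.
d_min = 3.418 / √318 = 3.418 / 17.833 = 0.192.

d_min ≈ 0.19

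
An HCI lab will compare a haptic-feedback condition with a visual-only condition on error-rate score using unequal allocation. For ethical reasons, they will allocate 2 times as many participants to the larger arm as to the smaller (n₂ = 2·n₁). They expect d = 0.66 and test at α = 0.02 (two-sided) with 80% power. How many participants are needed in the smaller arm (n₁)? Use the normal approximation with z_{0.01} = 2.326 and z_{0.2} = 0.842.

With allocation ratio k = n₂/n₁ = 2, Var(x̄₁−x̄₂) = σ²(1/n₁ + 1/(k·n₁)) = σ²·(k+1)/(k·n₁).
So n₁ = (1 + 1/k)·((z_{α/2} + z_β)/d)² = 1.500 × (3.168/0.66)².
n₁ = 1.500 × 23.04 = 34.6.
Round up: n₁ = 35, giving n₂ = 2 × 35 = 70.

n₁ = 35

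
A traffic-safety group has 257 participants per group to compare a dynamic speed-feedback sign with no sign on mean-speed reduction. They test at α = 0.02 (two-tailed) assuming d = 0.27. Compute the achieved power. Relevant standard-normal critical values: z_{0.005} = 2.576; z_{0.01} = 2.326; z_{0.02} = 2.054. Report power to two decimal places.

power ≈ 0.77

For two equal groups, power = Φ(d·√(n/2) − z_{α/2}).
d·√(n/2) = 0.27 × √(257/2) = 0.27 × 11.336 = 3.061.
z_β = 3.061 − 2.326 = 0.735.
Power = Φ(0.735) = 0.769.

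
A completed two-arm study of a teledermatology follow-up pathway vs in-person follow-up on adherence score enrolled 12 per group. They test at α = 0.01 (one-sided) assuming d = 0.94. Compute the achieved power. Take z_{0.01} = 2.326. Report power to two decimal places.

For two equal groups, power = Φ(d·√(n/2) − z_{α}).
d·√(n/2) = 0.94 × √(12/2) = 0.94 × 2.449 = 2.303.
z_β = 2.303 − 2.326 = -0.023.
Power = Φ(-0.023) = 0.491.

power ≈ 0.49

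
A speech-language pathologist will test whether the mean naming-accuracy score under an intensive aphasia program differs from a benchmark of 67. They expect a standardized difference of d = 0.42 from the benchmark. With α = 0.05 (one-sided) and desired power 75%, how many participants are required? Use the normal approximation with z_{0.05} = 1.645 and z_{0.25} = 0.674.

For a one-sample test: n = ((z_{α} + z_β) / d)².
z_{α} + z_β = 1.645 + 0.674 = 2.319.
n = (2.319 / 0.42)² = 5.521² = 30.49.
Round up.

n = 31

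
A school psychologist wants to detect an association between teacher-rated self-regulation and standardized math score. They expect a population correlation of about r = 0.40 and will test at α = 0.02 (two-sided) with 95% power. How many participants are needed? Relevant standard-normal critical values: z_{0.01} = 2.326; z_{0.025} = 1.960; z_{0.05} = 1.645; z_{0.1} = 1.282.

Fisher's z: C = ½·ln((1+r)/(1−r)) = ½·ln(2.3333) = 0.4236.
n = ((z_{α/2} + z_β)/C)² + 3.
(2.326 + 1.645) / 0.4236 = 3.971 / 0.4236 = 9.374.
n = 9.374² + 3 = 87.88 + 3 = 90.9.
Round up.

n = 91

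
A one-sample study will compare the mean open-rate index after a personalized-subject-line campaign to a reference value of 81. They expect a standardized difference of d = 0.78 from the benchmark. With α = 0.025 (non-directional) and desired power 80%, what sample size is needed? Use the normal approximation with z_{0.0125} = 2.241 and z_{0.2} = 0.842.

For a one-sample test: n = ((z_{α/2} + z_β) / d)².
z_{α/2} + z_β = 2.241 + 0.842 = 3.083.
n = (3.083 / 0.78)² = 3.953² = 15.62.
Round up.

n = 16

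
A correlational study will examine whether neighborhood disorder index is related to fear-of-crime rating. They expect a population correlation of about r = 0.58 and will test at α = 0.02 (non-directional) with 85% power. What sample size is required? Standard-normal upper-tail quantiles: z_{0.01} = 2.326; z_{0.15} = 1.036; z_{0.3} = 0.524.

Fisher's z: C = ½·ln((1+r)/(1−r)) = ½·ln(3.7619) = 0.6625.
n = ((z_{α/2} + z_β)/C)² + 3.
(2.326 + 1.036) / 0.6625 = 3.362 / 0.6625 = 5.075.
n = 5.075² + 3 = 25.75 + 3 = 28.8.
Round up.

n = 29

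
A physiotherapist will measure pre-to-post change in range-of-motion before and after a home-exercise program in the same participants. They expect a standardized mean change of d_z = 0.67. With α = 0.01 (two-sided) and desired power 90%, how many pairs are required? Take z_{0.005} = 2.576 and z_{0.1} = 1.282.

For a paired (one-sample on differences) test: n = ((z_{α/2} + z_β) / d)².
z_{α/2} + z_β = 2.576 + 1.282 = 3.858.
n = (3.858 / 0.67)² = 5.758² = 33.16.
Round up.

n = 34 pairs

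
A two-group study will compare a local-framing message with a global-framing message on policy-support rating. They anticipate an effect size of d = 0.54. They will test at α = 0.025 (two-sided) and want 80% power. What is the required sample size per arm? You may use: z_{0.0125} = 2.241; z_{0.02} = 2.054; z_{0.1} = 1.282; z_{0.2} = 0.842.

n = 66 per group

For two independent groups with equal n: n = 2·((z_{α/2} + z_β) / d)².
z_{α/2} + z_β = 2.241 + 0.842 = 3.083.
n = 2 × (3.083 / 0.54)² = 2 × 5.709² = 2 × 32.60 = 65.2.
Round up to the next whole participant.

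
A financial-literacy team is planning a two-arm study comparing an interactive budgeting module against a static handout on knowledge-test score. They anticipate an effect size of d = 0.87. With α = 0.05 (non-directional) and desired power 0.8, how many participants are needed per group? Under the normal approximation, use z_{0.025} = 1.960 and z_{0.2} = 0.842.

For two independent groups with equal n: n = 2·((z_{α/2} + z_β) / d)².
z_{α/2} + z_β = 1.960 + 0.842 = 2.802.
n = 2 × (2.802 / 0.87)² = 2 × 3.221² = 2 × 10.37 = 20.7.
Round up to the next whole participant.

n = 21 per group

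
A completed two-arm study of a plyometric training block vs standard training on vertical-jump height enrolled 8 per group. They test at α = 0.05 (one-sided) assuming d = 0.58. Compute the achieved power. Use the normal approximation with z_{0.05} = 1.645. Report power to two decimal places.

power ≈ 0.31

For two equal groups, power = Φ(d·√(n/2) − z_{α}).
d·√(n/2) = 0.58 × √(8/2) = 0.58 × 2.000 = 1.160.
z_β = 1.160 − 1.645 = -0.485.
Power = Φ(-0.485) = 0.314.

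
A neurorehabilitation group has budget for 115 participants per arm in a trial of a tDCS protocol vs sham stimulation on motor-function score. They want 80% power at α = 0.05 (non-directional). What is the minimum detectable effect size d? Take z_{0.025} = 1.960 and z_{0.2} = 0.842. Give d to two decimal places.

For two independent groups of n = 115 each: d_min = (z_{α/2} + z_β)·√(2/n).
z-sum = 1.960 + 0.842 = 2.802.
d_min = 2.802 × √(2/115) = 2.802 × 0.1319 = 0.370.

d_min ≈ 0.37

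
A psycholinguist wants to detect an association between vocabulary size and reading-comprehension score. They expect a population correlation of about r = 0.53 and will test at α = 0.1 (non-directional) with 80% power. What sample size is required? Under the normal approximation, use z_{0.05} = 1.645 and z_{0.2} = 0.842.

Fisher's z: C = ½·ln((1+r)/(1−r)) = ½·ln(3.2553) = 0.5901.
n = ((z_{α/2} + z_β)/C)² + 3.
(1.645 + 0.842) / 0.5901 = 2.487 / 0.5901 = 4.215.
n = 4.215² + 3 = 17.76 + 3 = 20.8.
Round up.

n = 21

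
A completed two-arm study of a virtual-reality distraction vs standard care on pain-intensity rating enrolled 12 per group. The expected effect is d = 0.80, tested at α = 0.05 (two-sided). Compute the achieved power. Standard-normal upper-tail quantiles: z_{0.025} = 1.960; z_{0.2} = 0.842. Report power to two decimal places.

For two equal groups, power = Φ(d·√(n/2) − z_{α/2}).
d·√(n/2) = 0.80 × √(12/2) = 0.80 × 2.449 = 1.960.
z_β = 1.960 − 1.960 = -0.000.
Power = Φ(-0.000) = 0.500.

power ≈ 0.50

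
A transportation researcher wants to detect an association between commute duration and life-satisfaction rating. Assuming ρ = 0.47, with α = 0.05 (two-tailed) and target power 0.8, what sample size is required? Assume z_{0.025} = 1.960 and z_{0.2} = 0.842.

Fisher's z: C = ½·ln((1+r)/(1−r)) = ½·ln(2.7736) = 0.5101.
n = ((z_{α/2} + z_β)/C)² + 3.
(1.960 + 0.842) / 0.5101 = 2.802 / 0.5101 = 5.493.
n = 5.493² + 3 = 30.17 + 3 = 33.2.
Round up.

n = 34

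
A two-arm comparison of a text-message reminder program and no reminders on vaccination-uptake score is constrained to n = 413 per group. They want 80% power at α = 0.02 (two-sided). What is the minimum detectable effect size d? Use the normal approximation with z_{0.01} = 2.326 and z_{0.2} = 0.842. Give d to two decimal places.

For two independent groups of n = 413 each: d_min = (z_{α/2} + z_β)·√(2/n).
z-sum = 2.326 + 0.842 = 3.168.
d_min = 3.168 × √(2/413) = 3.168 × 0.0696 = 0.220.

d_min ≈ 0.22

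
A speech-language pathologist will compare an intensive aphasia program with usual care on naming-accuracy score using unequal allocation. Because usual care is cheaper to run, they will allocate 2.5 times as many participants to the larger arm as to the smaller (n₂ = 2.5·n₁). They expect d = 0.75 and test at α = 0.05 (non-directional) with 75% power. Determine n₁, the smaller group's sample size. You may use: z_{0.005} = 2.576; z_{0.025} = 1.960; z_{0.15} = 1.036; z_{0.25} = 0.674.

With allocation ratio k = n₂/n₁ = 2.5, Var(x̄₁−x̄₂) = σ²(1/n₁ + 1/(k·n₁)) = σ²·(k+1)/(k·n₁).
So n₁ = (1 + 1/k)·((z_{α/2} + z_β)/d)² = 1.400 × (2.634/0.75)².
n₁ = 1.400 × 12.33 = 17.3.
Round up: n₁ = 18, giving n₂ = 2.5 × 18 = 45.

n₁ = 18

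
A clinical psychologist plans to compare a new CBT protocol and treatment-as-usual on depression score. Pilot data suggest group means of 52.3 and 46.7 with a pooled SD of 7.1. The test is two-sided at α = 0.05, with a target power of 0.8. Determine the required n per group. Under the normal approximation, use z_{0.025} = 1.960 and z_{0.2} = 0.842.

Cohen's d = |M₁ − M₂| / SD_pooled = |52.3 − 46.7| / 7.1 = 5.6 / 7.1 = 0.789.
For two independent groups with equal n: n = 2·((z_{α/2} + z_β) / d)².
z_{α/2} + z_β = 1.960 + 0.842 = 2.802.
n = 2 × (2.802 / 0.789)² = 2 × 3.551² = 2 × 12.61 = 25.2.
Round up to the next whole participant.

n = 26 per group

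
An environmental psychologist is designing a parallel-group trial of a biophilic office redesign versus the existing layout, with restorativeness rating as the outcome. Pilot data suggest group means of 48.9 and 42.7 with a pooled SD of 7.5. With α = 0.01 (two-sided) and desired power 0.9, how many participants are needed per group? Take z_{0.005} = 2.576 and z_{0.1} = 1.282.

Cohen's d = |M₁ − M₂| / SD_pooled = |48.9 − 42.7| / 7.5 = 6.2 / 7.5 = 0.827.
For two independent groups with equal n: n = 2·((z_{α/2} + z_β) / d)².
z_{α/2} + z_β = 2.576 + 1.282 = 3.858.
n = 2 × (3.858 / 0.827)² = 2 × 4.665² = 2 × 21.76 = 43.5.
Round up to the next whole participant.

n = 44 per group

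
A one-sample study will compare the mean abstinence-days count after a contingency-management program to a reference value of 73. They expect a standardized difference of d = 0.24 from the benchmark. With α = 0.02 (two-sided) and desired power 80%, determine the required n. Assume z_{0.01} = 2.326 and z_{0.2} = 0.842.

For a one-sample test: n = ((z_{α/2} + z_β) / d)².
z_{α/2} + z_β = 2.326 + 0.842 = 3.168.
n = (3.168 / 0.24)² = 13.200² = 174.24.
Round up.

n = 175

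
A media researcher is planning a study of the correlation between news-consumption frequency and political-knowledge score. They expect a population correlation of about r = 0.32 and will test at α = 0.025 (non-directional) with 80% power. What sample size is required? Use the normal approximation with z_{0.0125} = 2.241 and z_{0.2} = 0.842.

Fisher's z: C = ½·ln((1+r)/(1−r)) = ½·ln(1.9412) = 0.3316.
n = ((z_{α/2} + z_β)/C)² + 3.
(2.241 + 0.842) / 0.3316 = 3.083 / 0.3316 = 9.297.
n = 9.297² + 3 = 86.44 + 3 = 89.4.
Round up.

n = 90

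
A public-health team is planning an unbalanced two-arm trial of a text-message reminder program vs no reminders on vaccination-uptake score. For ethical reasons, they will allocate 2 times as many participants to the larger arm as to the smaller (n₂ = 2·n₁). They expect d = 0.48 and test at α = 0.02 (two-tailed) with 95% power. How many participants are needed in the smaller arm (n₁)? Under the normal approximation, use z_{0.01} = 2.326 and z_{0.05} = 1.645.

n₁ = 103

With allocation ratio k = n₂/n₁ = 2, Var(x̄₁−x̄₂) = σ²(1/n₁ + 1/(k·n₁)) = σ²·(k+1)/(k·n₁).
So n₁ = (1 + 1/k)·((z_{α/2} + z_β)/d)² = 1.500 × (3.971/0.48)².
n₁ = 1.500 × 68.44 = 102.7.
Round up: n₁ = 103, giving n₂ = 2 × 103 = 206.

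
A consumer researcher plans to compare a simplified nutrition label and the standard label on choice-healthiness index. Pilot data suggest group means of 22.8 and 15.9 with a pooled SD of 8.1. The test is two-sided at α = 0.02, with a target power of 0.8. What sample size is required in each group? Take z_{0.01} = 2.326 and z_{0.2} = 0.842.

n = 28 per group

Cohen's d = |M₁ − M₂| / SD_pooled = |22.8 − 15.9| / 8.1 = 6.9 / 8.1 = 0.852.
For two independent groups with equal n: n = 2·((z_{α/2} + z_β) / d)².
z_{α/2} + z_β = 2.326 + 0.842 = 3.168.
n = 2 × (3.168 / 0.852)² = 2 × 3.718² = 2 × 13.83 = 27.7.
Round up to the next whole participant.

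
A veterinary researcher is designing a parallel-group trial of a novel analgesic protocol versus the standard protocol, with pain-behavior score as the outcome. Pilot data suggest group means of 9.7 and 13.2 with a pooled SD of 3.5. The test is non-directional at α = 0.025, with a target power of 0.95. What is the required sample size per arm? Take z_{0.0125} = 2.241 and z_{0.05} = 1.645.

n = 31 per group

Cohen's d = |M₁ − M₂| / SD_pooled = |9.7 − 13.2| / 3.5 = 3.5 / 3.5 = 1.000.
For two independent groups with equal n: n = 2·((z_{α/2} + z_β) / d)².
z_{α/2} + z_β = 2.241 + 1.645 = 3.886.
n = 2 × (3.886 / 1.000)² = 2 × 3.886² = 2 × 15.10 = 30.2.
Round up to the next whole participant.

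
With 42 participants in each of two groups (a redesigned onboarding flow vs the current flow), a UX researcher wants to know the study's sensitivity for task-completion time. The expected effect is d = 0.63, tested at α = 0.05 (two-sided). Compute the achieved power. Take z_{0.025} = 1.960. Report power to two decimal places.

For two equal groups, power = Φ(d·√(n/2) − z_{α/2}).
d·√(n/2) = 0.63 × √(42/2) = 0.63 × 4.583 = 2.887.
z_β = 2.887 − 1.960 = 0.927.
Power = Φ(0.927) = 0.823.

power ≈ 0.82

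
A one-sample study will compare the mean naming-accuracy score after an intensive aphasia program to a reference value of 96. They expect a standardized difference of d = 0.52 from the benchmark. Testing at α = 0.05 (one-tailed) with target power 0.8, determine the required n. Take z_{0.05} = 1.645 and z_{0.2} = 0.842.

n = 23

For a one-sample test: n = ((z_{α} + z_β) / d)².
z_{α} + z_β = 1.645 + 0.842 = 2.487.
n = (2.487 / 0.52)² = 4.783² = 22.87.
Round up.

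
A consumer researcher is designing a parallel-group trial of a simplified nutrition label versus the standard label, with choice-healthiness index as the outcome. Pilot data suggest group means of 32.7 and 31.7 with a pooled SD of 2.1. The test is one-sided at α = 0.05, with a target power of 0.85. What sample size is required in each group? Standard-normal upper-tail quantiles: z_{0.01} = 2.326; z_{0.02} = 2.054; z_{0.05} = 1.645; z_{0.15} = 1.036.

n = 64 per group

Cohen's d = |M₁ − M₂| / SD_pooled = |32.7 − 31.7| / 2.1 = 1.0 / 2.1 = 0.476.
For two independent groups with equal n: n = 2·((z_{α} + z_β) / d)².
z_{α} + z_β = 1.645 + 1.036 = 2.681.
n = 2 × (2.681 / 0.476)² = 2 × 5.632² = 2 × 31.72 = 63.4.
Round up to the next whole participant.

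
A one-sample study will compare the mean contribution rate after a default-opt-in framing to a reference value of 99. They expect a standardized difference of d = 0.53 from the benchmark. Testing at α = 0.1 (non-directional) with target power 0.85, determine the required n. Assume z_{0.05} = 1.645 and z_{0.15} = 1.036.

For a one-sample test: n = ((z_{α/2} + z_β) / d)².
z_{α/2} + z_β = 1.645 + 1.036 = 2.681.
n = (2.681 / 0.53)² = 5.058² = 25.59.
Round up.

n = 26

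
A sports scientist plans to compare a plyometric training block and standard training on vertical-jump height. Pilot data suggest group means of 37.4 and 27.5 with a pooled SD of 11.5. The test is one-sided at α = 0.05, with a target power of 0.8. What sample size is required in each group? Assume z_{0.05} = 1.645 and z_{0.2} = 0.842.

n = 17 per group

Cohen's d = |M₁ − M₂| / SD_pooled = |37.4 − 27.5| / 11.5 = 9.9 / 11.5 = 0.861.
For two independent groups with equal n: n = 2·((z_{α} + z_β) / d)².
z_{α} + z_β = 1.645 + 0.842 = 2.487.
n = 2 × (2.487 / 0.861)² = 2 × 2.889² = 2 × 8.34 = 16.7.
Round up to the next whole participant.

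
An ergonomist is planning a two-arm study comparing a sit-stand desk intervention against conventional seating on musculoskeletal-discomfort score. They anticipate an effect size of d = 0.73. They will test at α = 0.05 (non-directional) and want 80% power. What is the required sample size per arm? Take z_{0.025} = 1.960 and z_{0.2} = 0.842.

For two independent groups with equal n: n = 2·((z_{α/2} + z_β) / d)².
z_{α/2} + z_β = 1.960 + 0.842 = 2.802.
n = 2 × (2.802 / 0.73)² = 2 × 3.838² = 2 × 14.73 = 29.5.
Round up to the next whole participant.

n = 30 per group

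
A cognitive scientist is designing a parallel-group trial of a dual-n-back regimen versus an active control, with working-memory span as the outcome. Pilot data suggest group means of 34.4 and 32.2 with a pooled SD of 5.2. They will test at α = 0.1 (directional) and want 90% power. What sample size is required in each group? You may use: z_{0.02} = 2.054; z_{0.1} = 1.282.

Cohen's d = |M₁ − M₂| / SD_pooled = |34.4 − 32.2| / 5.2 = 2.2 / 5.2 = 0.423.
For two independent groups with equal n: n = 2·((z_{α} + z_β) / d)².
z_{α} + z_β = 1.282 + 1.282 = 2.564.
n = 2 × (2.564 / 0.423)² = 2 × 6.061² = 2 × 36.74 = 73.5.
Round up to the next whole participant.

n = 74 per group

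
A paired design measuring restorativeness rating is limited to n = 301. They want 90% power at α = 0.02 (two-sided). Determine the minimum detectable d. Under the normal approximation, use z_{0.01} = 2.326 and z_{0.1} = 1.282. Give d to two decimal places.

d_min ≈ 0.21

For a single sample (or paired design) of n = 301: d_min = (z_{α/2} + z_β)/√n.
z-sum = 2.326 + 1.282 = 3.608.
d_min = 3.608 / √301 = 3.608 / 17.349 = 0.208.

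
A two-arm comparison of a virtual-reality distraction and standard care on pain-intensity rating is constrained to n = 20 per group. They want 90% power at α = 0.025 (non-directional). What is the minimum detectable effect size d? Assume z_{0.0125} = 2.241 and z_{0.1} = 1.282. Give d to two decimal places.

d_min ≈ 1.11

For two independent groups of n = 20 each: d_min = (z_{α/2} + z_β)·√(2/n).
z-sum = 2.241 + 1.282 = 3.523.
d_min = 3.523 × √(2/20) = 3.523 × 0.3162 = 1.114.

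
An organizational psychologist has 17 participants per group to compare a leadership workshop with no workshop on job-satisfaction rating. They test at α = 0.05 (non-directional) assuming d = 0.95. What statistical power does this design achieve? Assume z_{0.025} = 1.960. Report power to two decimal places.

For two equal groups, power = Φ(d·√(n/2) − z_{α/2}).
d·√(n/2) = 0.95 × √(17/2) = 0.95 × 2.915 = 2.770.
z_β = 2.770 − 1.960 = 0.810.
Power = Φ(0.810) = 0.791.

power ≈ 0.79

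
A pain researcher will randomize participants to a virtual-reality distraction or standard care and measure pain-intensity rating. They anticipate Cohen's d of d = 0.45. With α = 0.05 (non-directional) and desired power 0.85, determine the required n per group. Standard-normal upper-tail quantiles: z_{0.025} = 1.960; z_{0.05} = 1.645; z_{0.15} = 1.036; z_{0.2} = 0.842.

n = 89 per group

For two independent groups with equal n: n = 2·((z_{α/2} + z_β) / d)².
z_{α/2} + z_β = 1.960 + 1.036 = 2.996.
n = 2 × (2.996 / 0.45)² = 2 × 6.658² = 2 × 44.33 = 88.7.
Round up to the next whole participant.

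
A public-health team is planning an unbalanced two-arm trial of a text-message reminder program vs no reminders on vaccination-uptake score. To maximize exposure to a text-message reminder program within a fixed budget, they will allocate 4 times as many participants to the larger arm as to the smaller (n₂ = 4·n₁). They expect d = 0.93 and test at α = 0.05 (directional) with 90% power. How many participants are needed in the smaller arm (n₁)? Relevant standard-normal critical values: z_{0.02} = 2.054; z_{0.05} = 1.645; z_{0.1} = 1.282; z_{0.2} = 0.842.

n₁ = 13

With allocation ratio k = n₂/n₁ = 4, Var(x̄₁−x̄₂) = σ²(1/n₁ + 1/(k·n₁)) = σ²·(k+1)/(k·n₁).
So n₁ = (1 + 1/k)·((z_{α} + z_β)/d)² = 1.250 × (2.927/0.93)².
n₁ = 1.250 × 9.91 = 12.4.
Round up: n₁ = 13, giving n₂ = 4 × 13 = 52.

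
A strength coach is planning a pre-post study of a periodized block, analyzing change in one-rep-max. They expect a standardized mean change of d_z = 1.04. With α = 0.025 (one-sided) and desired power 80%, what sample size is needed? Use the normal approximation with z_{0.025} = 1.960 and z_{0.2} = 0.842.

For a paired (one-sample on differences) test: n = ((z_{α} + z_β) / d)².
z_{α} + z_β = 1.960 + 0.842 = 2.802.
n = (2.802 / 1.04)² = 2.694² = 7.26.
Round up.

n = 8 pairs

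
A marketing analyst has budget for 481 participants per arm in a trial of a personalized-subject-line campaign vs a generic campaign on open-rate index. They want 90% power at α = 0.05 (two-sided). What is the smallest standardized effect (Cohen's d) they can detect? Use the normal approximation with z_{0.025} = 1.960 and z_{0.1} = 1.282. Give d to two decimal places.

d_min ≈ 0.21

For two independent groups of n = 481 each: d_min = (z_{α/2} + z_β)·√(2/n).
z-sum = 1.960 + 1.282 = 3.242.
d_min = 3.242 × √(2/481) = 3.242 × 0.0645 = 0.209.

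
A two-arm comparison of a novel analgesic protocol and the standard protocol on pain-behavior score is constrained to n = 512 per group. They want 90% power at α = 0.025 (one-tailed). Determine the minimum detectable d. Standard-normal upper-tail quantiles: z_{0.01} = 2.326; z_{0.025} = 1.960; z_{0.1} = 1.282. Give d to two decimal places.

For two independent groups of n = 512 each: d_min = (z_{α} + z_β)·√(2/n).
z-sum = 1.960 + 1.282 = 3.242.
d_min = 3.242 × √(2/512) = 3.242 × 0.0625 = 0.203.

d_min ≈ 0.20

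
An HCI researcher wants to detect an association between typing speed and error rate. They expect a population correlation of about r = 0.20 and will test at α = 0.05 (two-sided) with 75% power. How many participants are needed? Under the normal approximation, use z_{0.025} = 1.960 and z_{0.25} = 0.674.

n = 172

Fisher's z: C = ½·ln((1+r)/(1−r)) = ½·ln(1.5000) = 0.2027.
n = ((z_{α/2} + z_β)/C)² + 3.
(1.960 + 0.674) / 0.2027 = 2.634 / 0.2027 = 12.995.
n = 12.995² + 3 = 168.86 + 3 = 171.9.
Round up.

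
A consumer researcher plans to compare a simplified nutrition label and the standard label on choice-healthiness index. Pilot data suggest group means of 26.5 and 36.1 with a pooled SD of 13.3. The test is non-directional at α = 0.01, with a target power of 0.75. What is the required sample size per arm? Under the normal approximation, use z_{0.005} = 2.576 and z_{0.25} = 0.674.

Cohen's d = |M₁ − M₂| / SD_pooled = |26.5 − 36.1| / 13.3 = 9.6 / 13.3 = 0.722.
For two independent groups with equal n: n = 2·((z_{α/2} + z_β) / d)².
z_{α/2} + z_β = 2.576 + 0.674 = 3.250.
n = 2 × (3.250 / 0.722)² = 2 × 4.501² = 2 × 20.26 = 40.5.
Round up to the next whole participant.

n = 41 per group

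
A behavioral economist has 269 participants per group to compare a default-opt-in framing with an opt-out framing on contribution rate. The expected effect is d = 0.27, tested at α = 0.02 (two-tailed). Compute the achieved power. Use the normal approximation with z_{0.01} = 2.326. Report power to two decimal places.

power ≈ 0.79

For two equal groups, power = Φ(d·√(n/2) − z_{α/2}).
d·√(n/2) = 0.27 × √(269/2) = 0.27 × 11.597 = 3.131.
z_β = 3.131 − 2.326 = 0.805.
Power = Φ(0.805) = 0.790.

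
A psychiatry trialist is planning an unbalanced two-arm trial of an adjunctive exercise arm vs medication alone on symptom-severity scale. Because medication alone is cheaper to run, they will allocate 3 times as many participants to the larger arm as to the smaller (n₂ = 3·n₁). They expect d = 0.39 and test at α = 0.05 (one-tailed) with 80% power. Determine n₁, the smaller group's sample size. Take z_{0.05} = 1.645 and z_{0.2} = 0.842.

n₁ = 55

With allocation ratio k = n₂/n₁ = 3, Var(x̄₁−x̄₂) = σ²(1/n₁ + 1/(k·n₁)) = σ²·(k+1)/(k·n₁).
So n₁ = (1 + 1/k)·((z_{α} + z_β)/d)² = 1.333 × (2.487/0.39)².
n₁ = 1.333 × 40.67 = 54.2.
Round up: n₁ = 55, giving n₂ = 3 × 55 = 165.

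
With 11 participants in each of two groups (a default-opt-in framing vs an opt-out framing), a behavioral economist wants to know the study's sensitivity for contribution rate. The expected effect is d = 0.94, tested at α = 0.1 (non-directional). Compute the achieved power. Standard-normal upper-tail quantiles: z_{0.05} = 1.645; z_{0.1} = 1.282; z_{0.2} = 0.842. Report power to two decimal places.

For two equal groups, power = Φ(d·√(n/2) − z_{α/2}).
d·√(n/2) = 0.94 × √(11/2) = 0.94 × 2.345 = 2.204.
z_β = 2.204 − 1.645 = 0.559.
Power = Φ(0.559) = 0.712.

power ≈ 0.71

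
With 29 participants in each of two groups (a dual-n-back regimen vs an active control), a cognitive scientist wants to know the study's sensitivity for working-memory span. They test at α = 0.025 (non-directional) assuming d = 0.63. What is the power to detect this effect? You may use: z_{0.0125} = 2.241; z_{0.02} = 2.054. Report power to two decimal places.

For two equal groups, power = Φ(d·√(n/2) − z_{α/2}).
d·√(n/2) = 0.63 × √(29/2) = 0.63 × 3.808 = 2.399.
z_β = 2.399 − 2.241 = 0.158.
Power = Φ(0.158) = 0.563.

power ≈ 0.56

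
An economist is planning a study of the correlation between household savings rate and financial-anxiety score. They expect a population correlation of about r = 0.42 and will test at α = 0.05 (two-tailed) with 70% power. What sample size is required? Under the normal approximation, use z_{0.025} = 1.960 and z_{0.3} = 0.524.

Fisher's z: C = ½·ln((1+r)/(1−r)) = ½·ln(2.4483) = 0.4477.
n = ((z_{α/2} + z_β)/C)² + 3.
(1.960 + 0.524) / 0.4477 = 2.484 / 0.4477 = 5.548.
n = 5.548² + 3 = 30.78 + 3 = 33.8.
Round up.

n = 34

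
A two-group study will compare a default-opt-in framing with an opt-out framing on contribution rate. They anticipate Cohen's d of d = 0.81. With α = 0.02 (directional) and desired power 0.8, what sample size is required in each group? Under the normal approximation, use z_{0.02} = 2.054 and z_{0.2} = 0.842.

For two independent groups with equal n: n = 2·((z_{α} + z_β) / d)².
z_{α} + z_β = 2.054 + 0.842 = 2.896.
n = 2 × (2.896 / 0.81)² = 2 × 3.575² = 2 × 12.78 = 25.6.
Round up to the next whole participant.

n = 26 per group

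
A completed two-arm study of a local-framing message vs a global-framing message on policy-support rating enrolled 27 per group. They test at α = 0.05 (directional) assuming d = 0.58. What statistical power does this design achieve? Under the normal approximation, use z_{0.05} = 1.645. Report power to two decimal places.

For two equal groups, power = Φ(d·√(n/2) − z_{α}).
d·√(n/2) = 0.58 × √(27/2) = 0.58 × 3.674 = 2.131.
z_β = 2.131 − 1.645 = 0.486.
Power = Φ(0.486) = 0.687.

power ≈ 0.69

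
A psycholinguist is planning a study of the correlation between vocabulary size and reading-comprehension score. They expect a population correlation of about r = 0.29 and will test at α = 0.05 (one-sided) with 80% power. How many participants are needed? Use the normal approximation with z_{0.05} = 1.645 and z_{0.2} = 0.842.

Fisher's z: C = ½·ln((1+r)/(1−r)) = ½·ln(1.8169) = 0.2986.
n = ((z_{α} + z_β)/C)² + 3.
(1.645 + 0.842) / 0.2986 = 2.487 / 0.2986 = 8.329.
n = 8.329² + 3 = 69.37 + 3 = 72.4.
Round up.

n = 73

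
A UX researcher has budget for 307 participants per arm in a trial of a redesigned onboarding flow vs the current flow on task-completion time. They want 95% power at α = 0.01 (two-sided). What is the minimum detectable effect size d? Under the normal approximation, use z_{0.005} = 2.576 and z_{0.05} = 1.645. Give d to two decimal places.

d_min ≈ 0.34

For two independent groups of n = 307 each: d_min = (z_{α/2} + z_β)·√(2/n).
z-sum = 2.576 + 1.645 = 4.221.
d_min = 4.221 × √(2/307) = 4.221 × 0.0807 = 0.341.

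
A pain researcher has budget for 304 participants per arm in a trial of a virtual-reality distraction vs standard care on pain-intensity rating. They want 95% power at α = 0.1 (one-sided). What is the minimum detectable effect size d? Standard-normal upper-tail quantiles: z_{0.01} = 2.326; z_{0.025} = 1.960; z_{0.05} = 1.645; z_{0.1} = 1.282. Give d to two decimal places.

For two independent groups of n = 304 each: d_min = (z_{α} + z_β)·√(2/n).
z-sum = 1.282 + 1.645 = 2.927.
d_min = 2.927 × √(2/304) = 2.927 × 0.0811 = 0.237.

d_min ≈ 0.24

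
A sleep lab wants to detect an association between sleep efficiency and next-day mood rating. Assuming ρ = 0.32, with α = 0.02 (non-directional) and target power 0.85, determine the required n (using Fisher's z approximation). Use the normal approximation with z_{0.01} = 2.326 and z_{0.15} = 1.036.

n = 106

Fisher's z: C = ½·ln((1+r)/(1−r)) = ½·ln(1.9412) = 0.3316.
n = ((z_{α/2} + z_β)/C)² + 3.
(2.326 + 1.036) / 0.3316 = 3.362 / 0.3316 = 10.139.
n = 10.139² + 3 = 102.79 + 3 = 105.8.
Round up.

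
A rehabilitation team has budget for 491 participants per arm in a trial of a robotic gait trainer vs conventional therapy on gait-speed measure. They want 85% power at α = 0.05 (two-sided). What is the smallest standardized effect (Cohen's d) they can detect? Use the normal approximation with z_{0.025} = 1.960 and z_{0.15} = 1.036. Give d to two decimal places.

d_min ≈ 0.19

For two independent groups of n = 491 each: d_min = (z_{α/2} + z_β)·√(2/n).
z-sum = 1.960 + 1.036 = 2.996.
d_min = 2.996 × √(2/491) = 2.996 × 0.0638 = 0.191.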